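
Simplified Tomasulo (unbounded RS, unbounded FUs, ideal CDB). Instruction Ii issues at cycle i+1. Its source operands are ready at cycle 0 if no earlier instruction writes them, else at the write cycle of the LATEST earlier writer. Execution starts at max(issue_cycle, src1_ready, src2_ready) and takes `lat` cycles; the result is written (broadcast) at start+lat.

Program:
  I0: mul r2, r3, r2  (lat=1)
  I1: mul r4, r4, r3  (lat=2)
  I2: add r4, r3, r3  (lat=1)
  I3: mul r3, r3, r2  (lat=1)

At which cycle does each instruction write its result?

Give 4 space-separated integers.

Answer: 2 4 4 5

Derivation:
I0 mul r2: issue@1 deps=(None,None) exec_start@1 write@2
I1 mul r4: issue@2 deps=(None,None) exec_start@2 write@4
I2 add r4: issue@3 deps=(None,None) exec_start@3 write@4
I3 mul r3: issue@4 deps=(None,0) exec_start@4 write@5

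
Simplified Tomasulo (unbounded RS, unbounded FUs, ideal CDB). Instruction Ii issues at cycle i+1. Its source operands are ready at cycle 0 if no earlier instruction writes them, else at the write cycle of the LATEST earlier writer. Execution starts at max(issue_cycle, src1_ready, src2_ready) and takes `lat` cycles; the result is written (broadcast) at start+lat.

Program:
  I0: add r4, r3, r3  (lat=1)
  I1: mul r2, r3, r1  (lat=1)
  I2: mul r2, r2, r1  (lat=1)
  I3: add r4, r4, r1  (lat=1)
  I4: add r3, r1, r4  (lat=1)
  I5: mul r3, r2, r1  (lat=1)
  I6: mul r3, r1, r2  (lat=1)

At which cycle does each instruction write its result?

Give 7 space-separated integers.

I0 add r4: issue@1 deps=(None,None) exec_start@1 write@2
I1 mul r2: issue@2 deps=(None,None) exec_start@2 write@3
I2 mul r2: issue@3 deps=(1,None) exec_start@3 write@4
I3 add r4: issue@4 deps=(0,None) exec_start@4 write@5
I4 add r3: issue@5 deps=(None,3) exec_start@5 write@6
I5 mul r3: issue@6 deps=(2,None) exec_start@6 write@7
I6 mul r3: issue@7 deps=(None,2) exec_start@7 write@8

Answer: 2 3 4 5 6 7 8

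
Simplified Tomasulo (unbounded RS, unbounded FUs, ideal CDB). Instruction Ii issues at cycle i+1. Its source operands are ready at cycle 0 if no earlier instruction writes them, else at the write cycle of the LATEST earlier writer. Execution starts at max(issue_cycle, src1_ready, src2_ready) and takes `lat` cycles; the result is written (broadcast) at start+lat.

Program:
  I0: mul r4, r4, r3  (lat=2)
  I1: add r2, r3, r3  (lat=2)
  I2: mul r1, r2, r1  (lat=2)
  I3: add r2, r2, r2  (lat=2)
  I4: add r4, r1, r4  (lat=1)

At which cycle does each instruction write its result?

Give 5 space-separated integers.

I0 mul r4: issue@1 deps=(None,None) exec_start@1 write@3
I1 add r2: issue@2 deps=(None,None) exec_start@2 write@4
I2 mul r1: issue@3 deps=(1,None) exec_start@4 write@6
I3 add r2: issue@4 deps=(1,1) exec_start@4 write@6
I4 add r4: issue@5 deps=(2,0) exec_start@6 write@7

Answer: 3 4 6 6 7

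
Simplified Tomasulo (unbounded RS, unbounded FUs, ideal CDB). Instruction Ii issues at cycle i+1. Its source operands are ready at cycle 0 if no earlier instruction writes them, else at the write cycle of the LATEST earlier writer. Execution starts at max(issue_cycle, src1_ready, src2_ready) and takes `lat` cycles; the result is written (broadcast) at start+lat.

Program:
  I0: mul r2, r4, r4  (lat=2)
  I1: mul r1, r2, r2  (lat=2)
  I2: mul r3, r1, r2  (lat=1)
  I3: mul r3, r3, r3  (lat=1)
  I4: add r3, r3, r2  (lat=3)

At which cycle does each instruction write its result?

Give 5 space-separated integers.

Answer: 3 5 6 7 10

Derivation:
I0 mul r2: issue@1 deps=(None,None) exec_start@1 write@3
I1 mul r1: issue@2 deps=(0,0) exec_start@3 write@5
I2 mul r3: issue@3 deps=(1,0) exec_start@5 write@6
I3 mul r3: issue@4 deps=(2,2) exec_start@6 write@7
I4 add r3: issue@5 deps=(3,0) exec_start@7 write@10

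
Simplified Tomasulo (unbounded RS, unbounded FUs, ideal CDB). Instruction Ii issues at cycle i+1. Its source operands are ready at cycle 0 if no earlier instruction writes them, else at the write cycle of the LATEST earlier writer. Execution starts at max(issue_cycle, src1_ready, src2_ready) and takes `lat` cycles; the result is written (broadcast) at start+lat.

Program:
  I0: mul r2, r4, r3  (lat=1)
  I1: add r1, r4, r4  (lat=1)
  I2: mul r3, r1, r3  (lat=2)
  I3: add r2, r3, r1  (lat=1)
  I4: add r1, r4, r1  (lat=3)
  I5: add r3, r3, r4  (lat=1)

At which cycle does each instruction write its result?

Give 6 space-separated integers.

Answer: 2 3 5 6 8 7

Derivation:
I0 mul r2: issue@1 deps=(None,None) exec_start@1 write@2
I1 add r1: issue@2 deps=(None,None) exec_start@2 write@3
I2 mul r3: issue@3 deps=(1,None) exec_start@3 write@5
I3 add r2: issue@4 deps=(2,1) exec_start@5 write@6
I4 add r1: issue@5 deps=(None,1) exec_start@5 write@8
I5 add r3: issue@6 deps=(2,None) exec_start@6 write@7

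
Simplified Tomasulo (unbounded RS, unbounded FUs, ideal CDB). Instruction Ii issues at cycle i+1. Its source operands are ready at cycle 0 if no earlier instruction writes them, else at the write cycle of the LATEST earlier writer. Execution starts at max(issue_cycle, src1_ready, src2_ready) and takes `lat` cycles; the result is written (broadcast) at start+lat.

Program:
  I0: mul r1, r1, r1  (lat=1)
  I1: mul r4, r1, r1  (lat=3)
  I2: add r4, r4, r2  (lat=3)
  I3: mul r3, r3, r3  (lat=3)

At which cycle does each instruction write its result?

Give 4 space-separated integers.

Answer: 2 5 8 7

Derivation:
I0 mul r1: issue@1 deps=(None,None) exec_start@1 write@2
I1 mul r4: issue@2 deps=(0,0) exec_start@2 write@5
I2 add r4: issue@3 deps=(1,None) exec_start@5 write@8
I3 mul r3: issue@4 deps=(None,None) exec_start@4 write@7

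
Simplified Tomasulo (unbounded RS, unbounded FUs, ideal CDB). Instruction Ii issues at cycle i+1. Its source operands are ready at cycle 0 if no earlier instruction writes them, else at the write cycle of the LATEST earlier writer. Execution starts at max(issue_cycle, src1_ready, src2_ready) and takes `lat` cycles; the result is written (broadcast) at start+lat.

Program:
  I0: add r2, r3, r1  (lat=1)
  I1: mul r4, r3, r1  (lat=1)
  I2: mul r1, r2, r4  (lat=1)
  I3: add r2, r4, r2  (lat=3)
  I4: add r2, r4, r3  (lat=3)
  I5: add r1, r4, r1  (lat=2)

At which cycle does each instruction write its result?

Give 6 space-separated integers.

Answer: 2 3 4 7 8 8

Derivation:
I0 add r2: issue@1 deps=(None,None) exec_start@1 write@2
I1 mul r4: issue@2 deps=(None,None) exec_start@2 write@3
I2 mul r1: issue@3 deps=(0,1) exec_start@3 write@4
I3 add r2: issue@4 deps=(1,0) exec_start@4 write@7
I4 add r2: issue@5 deps=(1,None) exec_start@5 write@8
I5 add r1: issue@6 deps=(1,2) exec_start@6 write@8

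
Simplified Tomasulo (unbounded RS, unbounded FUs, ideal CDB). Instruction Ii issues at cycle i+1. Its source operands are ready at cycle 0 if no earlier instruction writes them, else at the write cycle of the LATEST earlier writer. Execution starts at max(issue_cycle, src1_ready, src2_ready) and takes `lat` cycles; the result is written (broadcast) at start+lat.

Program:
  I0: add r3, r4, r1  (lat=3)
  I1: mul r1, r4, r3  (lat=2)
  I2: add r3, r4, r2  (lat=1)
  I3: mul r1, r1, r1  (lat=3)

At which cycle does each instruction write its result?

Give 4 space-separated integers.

Answer: 4 6 4 9

Derivation:
I0 add r3: issue@1 deps=(None,None) exec_start@1 write@4
I1 mul r1: issue@2 deps=(None,0) exec_start@4 write@6
I2 add r3: issue@3 deps=(None,None) exec_start@3 write@4
I3 mul r1: issue@4 deps=(1,1) exec_start@6 write@9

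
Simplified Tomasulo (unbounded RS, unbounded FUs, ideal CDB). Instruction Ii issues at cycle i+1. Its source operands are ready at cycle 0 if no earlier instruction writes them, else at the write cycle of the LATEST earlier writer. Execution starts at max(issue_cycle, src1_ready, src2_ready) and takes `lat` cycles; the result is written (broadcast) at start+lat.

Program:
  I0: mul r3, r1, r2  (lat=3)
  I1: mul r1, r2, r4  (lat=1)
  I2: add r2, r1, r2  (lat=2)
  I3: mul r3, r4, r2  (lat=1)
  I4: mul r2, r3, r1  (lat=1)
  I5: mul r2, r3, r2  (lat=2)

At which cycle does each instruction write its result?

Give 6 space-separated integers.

I0 mul r3: issue@1 deps=(None,None) exec_start@1 write@4
I1 mul r1: issue@2 deps=(None,None) exec_start@2 write@3
I2 add r2: issue@3 deps=(1,None) exec_start@3 write@5
I3 mul r3: issue@4 deps=(None,2) exec_start@5 write@6
I4 mul r2: issue@5 deps=(3,1) exec_start@6 write@7
I5 mul r2: issue@6 deps=(3,4) exec_start@7 write@9

Answer: 4 3 5 6 7 9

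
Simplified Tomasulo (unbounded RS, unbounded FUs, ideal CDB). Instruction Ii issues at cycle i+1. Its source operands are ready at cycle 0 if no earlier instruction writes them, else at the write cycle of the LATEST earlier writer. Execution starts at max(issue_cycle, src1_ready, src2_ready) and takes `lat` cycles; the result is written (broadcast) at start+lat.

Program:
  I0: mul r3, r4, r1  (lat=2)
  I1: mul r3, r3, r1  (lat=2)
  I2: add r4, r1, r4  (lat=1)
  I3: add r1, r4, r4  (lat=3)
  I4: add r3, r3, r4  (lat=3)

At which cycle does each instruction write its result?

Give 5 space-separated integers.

I0 mul r3: issue@1 deps=(None,None) exec_start@1 write@3
I1 mul r3: issue@2 deps=(0,None) exec_start@3 write@5
I2 add r4: issue@3 deps=(None,None) exec_start@3 write@4
I3 add r1: issue@4 deps=(2,2) exec_start@4 write@7
I4 add r3: issue@5 deps=(1,2) exec_start@5 write@8

Answer: 3 5 4 7 8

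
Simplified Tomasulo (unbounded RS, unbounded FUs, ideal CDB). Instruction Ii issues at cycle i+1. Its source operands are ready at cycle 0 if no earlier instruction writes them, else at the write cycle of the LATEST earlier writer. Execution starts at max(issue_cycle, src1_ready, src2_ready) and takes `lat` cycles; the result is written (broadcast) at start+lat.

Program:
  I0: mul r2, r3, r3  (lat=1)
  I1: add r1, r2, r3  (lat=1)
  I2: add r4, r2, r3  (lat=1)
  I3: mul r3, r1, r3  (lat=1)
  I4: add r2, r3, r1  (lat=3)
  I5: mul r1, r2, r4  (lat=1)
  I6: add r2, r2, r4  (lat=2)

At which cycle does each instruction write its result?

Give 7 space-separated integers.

I0 mul r2: issue@1 deps=(None,None) exec_start@1 write@2
I1 add r1: issue@2 deps=(0,None) exec_start@2 write@3
I2 add r4: issue@3 deps=(0,None) exec_start@3 write@4
I3 mul r3: issue@4 deps=(1,None) exec_start@4 write@5
I4 add r2: issue@5 deps=(3,1) exec_start@5 write@8
I5 mul r1: issue@6 deps=(4,2) exec_start@8 write@9
I6 add r2: issue@7 deps=(4,2) exec_start@8 write@10

Answer: 2 3 4 5 8 9 10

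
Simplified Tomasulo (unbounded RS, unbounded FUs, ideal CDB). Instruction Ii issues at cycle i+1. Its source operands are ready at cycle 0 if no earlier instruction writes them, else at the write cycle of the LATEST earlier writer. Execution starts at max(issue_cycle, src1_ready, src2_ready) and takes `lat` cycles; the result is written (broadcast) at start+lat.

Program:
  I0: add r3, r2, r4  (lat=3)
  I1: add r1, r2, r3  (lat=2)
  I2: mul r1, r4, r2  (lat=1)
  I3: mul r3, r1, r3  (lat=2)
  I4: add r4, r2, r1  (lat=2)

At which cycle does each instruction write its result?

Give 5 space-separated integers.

Answer: 4 6 4 6 7

Derivation:
I0 add r3: issue@1 deps=(None,None) exec_start@1 write@4
I1 add r1: issue@2 deps=(None,0) exec_start@4 write@6
I2 mul r1: issue@3 deps=(None,None) exec_start@3 write@4
I3 mul r3: issue@4 deps=(2,0) exec_start@4 write@6
I4 add r4: issue@5 deps=(None,2) exec_start@5 write@7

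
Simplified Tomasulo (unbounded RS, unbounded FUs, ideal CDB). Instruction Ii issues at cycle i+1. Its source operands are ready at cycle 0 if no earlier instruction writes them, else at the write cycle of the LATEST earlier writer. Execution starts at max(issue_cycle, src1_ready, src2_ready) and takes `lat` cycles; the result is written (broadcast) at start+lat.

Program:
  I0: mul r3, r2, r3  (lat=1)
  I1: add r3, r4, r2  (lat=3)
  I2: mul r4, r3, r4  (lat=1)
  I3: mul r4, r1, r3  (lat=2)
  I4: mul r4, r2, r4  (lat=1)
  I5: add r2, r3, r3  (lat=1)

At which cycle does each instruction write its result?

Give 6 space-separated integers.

I0 mul r3: issue@1 deps=(None,None) exec_start@1 write@2
I1 add r3: issue@2 deps=(None,None) exec_start@2 write@5
I2 mul r4: issue@3 deps=(1,None) exec_start@5 write@6
I3 mul r4: issue@4 deps=(None,1) exec_start@5 write@7
I4 mul r4: issue@5 deps=(None,3) exec_start@7 write@8
I5 add r2: issue@6 deps=(1,1) exec_start@6 write@7

Answer: 2 5 6 7 8 7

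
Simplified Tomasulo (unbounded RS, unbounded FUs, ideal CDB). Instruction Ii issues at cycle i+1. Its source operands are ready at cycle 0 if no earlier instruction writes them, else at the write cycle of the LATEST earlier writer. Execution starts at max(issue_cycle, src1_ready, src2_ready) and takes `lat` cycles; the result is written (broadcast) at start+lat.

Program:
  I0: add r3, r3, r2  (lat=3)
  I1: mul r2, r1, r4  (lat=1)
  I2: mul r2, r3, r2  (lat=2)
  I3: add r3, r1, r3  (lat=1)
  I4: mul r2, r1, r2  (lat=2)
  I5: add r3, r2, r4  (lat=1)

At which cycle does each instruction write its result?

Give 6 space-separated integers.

Answer: 4 3 6 5 8 9

Derivation:
I0 add r3: issue@1 deps=(None,None) exec_start@1 write@4
I1 mul r2: issue@2 deps=(None,None) exec_start@2 write@3
I2 mul r2: issue@3 deps=(0,1) exec_start@4 write@6
I3 add r3: issue@4 deps=(None,0) exec_start@4 write@5
I4 mul r2: issue@5 deps=(None,2) exec_start@6 write@8
I5 add r3: issue@6 deps=(4,None) exec_start@8 write@9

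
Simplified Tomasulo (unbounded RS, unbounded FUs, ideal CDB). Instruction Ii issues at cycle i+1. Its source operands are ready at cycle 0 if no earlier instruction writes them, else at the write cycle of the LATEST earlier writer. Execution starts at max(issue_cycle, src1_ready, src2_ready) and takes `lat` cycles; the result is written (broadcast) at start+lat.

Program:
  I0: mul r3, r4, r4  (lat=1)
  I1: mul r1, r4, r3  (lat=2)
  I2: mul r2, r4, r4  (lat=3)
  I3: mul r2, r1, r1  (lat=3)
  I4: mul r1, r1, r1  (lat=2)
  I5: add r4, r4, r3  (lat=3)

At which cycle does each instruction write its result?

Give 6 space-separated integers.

Answer: 2 4 6 7 7 9

Derivation:
I0 mul r3: issue@1 deps=(None,None) exec_start@1 write@2
I1 mul r1: issue@2 deps=(None,0) exec_start@2 write@4
I2 mul r2: issue@3 deps=(None,None) exec_start@3 write@6
I3 mul r2: issue@4 deps=(1,1) exec_start@4 write@7
I4 mul r1: issue@5 deps=(1,1) exec_start@5 write@7
I5 add r4: issue@6 deps=(None,0) exec_start@6 write@9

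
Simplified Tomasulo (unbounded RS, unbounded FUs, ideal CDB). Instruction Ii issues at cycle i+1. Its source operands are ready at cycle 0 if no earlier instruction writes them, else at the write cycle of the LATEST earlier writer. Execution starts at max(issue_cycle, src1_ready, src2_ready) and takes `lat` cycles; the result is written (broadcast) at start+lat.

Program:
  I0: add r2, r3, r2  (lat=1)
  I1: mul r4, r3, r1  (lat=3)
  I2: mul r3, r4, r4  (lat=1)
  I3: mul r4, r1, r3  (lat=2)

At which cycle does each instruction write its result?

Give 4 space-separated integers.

I0 add r2: issue@1 deps=(None,None) exec_start@1 write@2
I1 mul r4: issue@2 deps=(None,None) exec_start@2 write@5
I2 mul r3: issue@3 deps=(1,1) exec_start@5 write@6
I3 mul r4: issue@4 deps=(None,2) exec_start@6 write@8

Answer: 2 5 6 8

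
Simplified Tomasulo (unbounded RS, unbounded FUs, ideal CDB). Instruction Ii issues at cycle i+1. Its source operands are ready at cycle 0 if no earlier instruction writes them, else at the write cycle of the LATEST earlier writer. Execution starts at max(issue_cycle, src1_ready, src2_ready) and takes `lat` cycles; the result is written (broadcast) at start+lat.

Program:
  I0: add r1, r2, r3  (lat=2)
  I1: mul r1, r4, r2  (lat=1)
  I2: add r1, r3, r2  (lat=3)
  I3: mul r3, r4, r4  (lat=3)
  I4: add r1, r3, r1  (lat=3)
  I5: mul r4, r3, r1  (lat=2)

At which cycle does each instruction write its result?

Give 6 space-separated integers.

Answer: 3 3 6 7 10 12

Derivation:
I0 add r1: issue@1 deps=(None,None) exec_start@1 write@3
I1 mul r1: issue@2 deps=(None,None) exec_start@2 write@3
I2 add r1: issue@3 deps=(None,None) exec_start@3 write@6
I3 mul r3: issue@4 deps=(None,None) exec_start@4 write@7
I4 add r1: issue@5 deps=(3,2) exec_start@7 write@10
I5 mul r4: issue@6 deps=(3,4) exec_start@10 write@12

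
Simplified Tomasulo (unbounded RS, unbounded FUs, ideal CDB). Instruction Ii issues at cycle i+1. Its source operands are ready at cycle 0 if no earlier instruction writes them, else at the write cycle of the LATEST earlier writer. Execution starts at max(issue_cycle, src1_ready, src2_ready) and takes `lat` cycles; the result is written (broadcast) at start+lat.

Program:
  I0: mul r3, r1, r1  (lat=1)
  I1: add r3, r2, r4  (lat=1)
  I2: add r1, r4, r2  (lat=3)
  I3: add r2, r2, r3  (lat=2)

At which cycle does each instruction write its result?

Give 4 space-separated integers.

I0 mul r3: issue@1 deps=(None,None) exec_start@1 write@2
I1 add r3: issue@2 deps=(None,None) exec_start@2 write@3
I2 add r1: issue@3 deps=(None,None) exec_start@3 write@6
I3 add r2: issue@4 deps=(None,1) exec_start@4 write@6

Answer: 2 3 6 6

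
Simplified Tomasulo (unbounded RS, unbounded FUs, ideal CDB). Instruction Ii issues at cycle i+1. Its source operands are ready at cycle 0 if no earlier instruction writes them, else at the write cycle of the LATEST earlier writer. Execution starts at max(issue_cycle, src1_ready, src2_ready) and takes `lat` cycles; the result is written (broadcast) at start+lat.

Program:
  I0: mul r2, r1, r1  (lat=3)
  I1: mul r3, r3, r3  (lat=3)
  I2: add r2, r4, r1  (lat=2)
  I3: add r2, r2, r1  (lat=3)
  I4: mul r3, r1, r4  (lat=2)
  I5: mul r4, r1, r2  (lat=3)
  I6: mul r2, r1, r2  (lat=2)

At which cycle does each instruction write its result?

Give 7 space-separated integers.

Answer: 4 5 5 8 7 11 10

Derivation:
I0 mul r2: issue@1 deps=(None,None) exec_start@1 write@4
I1 mul r3: issue@2 deps=(None,None) exec_start@2 write@5
I2 add r2: issue@3 deps=(None,None) exec_start@3 write@5
I3 add r2: issue@4 deps=(2,None) exec_start@5 write@8
I4 mul r3: issue@5 deps=(None,None) exec_start@5 write@7
I5 mul r4: issue@6 deps=(None,3) exec_start@8 write@11
I6 mul r2: issue@7 deps=(None,3) exec_start@8 write@10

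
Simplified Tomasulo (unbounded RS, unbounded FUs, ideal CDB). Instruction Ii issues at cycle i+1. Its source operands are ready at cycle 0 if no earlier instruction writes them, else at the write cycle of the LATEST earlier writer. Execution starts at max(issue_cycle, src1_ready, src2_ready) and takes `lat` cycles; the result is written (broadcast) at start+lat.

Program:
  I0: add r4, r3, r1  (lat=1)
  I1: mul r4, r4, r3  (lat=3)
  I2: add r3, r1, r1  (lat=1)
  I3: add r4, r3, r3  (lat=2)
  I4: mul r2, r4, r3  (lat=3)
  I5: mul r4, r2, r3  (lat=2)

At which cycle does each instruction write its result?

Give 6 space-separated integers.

Answer: 2 5 4 6 9 11

Derivation:
I0 add r4: issue@1 deps=(None,None) exec_start@1 write@2
I1 mul r4: issue@2 deps=(0,None) exec_start@2 write@5
I2 add r3: issue@3 deps=(None,None) exec_start@3 write@4
I3 add r4: issue@4 deps=(2,2) exec_start@4 write@6
I4 mul r2: issue@5 deps=(3,2) exec_start@6 write@9
I5 mul r4: issue@6 deps=(4,2) exec_start@9 write@11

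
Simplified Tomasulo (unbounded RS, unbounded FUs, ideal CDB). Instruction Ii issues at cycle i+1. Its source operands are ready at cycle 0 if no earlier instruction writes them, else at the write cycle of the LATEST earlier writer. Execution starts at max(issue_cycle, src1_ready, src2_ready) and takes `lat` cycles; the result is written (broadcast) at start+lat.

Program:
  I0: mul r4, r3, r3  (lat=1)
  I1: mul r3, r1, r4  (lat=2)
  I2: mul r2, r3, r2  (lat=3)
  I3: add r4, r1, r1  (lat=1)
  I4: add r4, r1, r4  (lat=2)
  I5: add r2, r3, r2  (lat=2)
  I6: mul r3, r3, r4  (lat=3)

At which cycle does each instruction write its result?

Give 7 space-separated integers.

Answer: 2 4 7 5 7 9 10

Derivation:
I0 mul r4: issue@1 deps=(None,None) exec_start@1 write@2
I1 mul r3: issue@2 deps=(None,0) exec_start@2 write@4
I2 mul r2: issue@3 deps=(1,None) exec_start@4 write@7
I3 add r4: issue@4 deps=(None,None) exec_start@4 write@5
I4 add r4: issue@5 deps=(None,3) exec_start@5 write@7
I5 add r2: issue@6 deps=(1,2) exec_start@7 write@9
I6 mul r3: issue@7 deps=(1,4) exec_start@7 write@10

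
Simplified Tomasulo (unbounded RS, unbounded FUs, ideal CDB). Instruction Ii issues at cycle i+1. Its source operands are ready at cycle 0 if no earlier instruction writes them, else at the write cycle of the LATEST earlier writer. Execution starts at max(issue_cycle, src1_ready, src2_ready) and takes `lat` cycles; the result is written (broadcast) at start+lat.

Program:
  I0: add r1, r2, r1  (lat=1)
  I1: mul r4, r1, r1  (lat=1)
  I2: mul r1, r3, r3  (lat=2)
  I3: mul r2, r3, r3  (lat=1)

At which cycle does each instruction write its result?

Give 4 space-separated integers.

Answer: 2 3 5 5

Derivation:
I0 add r1: issue@1 deps=(None,None) exec_start@1 write@2
I1 mul r4: issue@2 deps=(0,0) exec_start@2 write@3
I2 mul r1: issue@3 deps=(None,None) exec_start@3 write@5
I3 mul r2: issue@4 deps=(None,None) exec_start@4 write@5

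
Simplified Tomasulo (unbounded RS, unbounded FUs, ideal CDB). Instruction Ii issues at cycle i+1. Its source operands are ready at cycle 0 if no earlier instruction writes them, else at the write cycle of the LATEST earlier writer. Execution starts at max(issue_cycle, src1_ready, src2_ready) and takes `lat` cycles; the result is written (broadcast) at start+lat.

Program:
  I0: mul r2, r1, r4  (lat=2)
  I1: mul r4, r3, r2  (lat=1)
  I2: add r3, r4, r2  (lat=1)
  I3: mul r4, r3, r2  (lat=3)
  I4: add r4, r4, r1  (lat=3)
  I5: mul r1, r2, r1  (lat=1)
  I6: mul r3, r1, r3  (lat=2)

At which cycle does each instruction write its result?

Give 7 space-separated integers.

Answer: 3 4 5 8 11 7 9

Derivation:
I0 mul r2: issue@1 deps=(None,None) exec_start@1 write@3
I1 mul r4: issue@2 deps=(None,0) exec_start@3 write@4
I2 add r3: issue@3 deps=(1,0) exec_start@4 write@5
I3 mul r4: issue@4 deps=(2,0) exec_start@5 write@8
I4 add r4: issue@5 deps=(3,None) exec_start@8 write@11
I5 mul r1: issue@6 deps=(0,None) exec_start@6 write@7
I6 mul r3: issue@7 deps=(5,2) exec_start@7 write@9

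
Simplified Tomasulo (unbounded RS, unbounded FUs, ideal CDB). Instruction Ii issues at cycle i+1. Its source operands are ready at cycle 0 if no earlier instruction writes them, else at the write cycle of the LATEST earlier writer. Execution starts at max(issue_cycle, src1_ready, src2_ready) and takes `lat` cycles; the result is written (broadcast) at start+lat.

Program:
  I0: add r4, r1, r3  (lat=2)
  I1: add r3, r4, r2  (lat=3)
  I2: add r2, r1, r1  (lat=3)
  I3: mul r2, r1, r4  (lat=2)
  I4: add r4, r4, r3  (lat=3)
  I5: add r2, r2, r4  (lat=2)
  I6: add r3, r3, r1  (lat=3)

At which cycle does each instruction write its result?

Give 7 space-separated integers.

I0 add r4: issue@1 deps=(None,None) exec_start@1 write@3
I1 add r3: issue@2 deps=(0,None) exec_start@3 write@6
I2 add r2: issue@3 deps=(None,None) exec_start@3 write@6
I3 mul r2: issue@4 deps=(None,0) exec_start@4 write@6
I4 add r4: issue@5 deps=(0,1) exec_start@6 write@9
I5 add r2: issue@6 deps=(3,4) exec_start@9 write@11
I6 add r3: issue@7 deps=(1,None) exec_start@7 write@10

Answer: 3 6 6 6 9 11 10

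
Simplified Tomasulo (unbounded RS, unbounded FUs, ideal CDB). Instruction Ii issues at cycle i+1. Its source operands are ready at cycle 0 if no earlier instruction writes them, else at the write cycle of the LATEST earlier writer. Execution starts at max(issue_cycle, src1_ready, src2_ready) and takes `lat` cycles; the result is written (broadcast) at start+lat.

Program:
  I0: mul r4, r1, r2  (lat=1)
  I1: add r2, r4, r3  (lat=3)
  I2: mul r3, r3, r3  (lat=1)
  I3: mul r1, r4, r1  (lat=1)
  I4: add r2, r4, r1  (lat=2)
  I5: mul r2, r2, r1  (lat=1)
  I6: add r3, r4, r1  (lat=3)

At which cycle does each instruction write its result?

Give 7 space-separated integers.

Answer: 2 5 4 5 7 8 10

Derivation:
I0 mul r4: issue@1 deps=(None,None) exec_start@1 write@2
I1 add r2: issue@2 deps=(0,None) exec_start@2 write@5
I2 mul r3: issue@3 deps=(None,None) exec_start@3 write@4
I3 mul r1: issue@4 deps=(0,None) exec_start@4 write@5
I4 add r2: issue@5 deps=(0,3) exec_start@5 write@7
I5 mul r2: issue@6 deps=(4,3) exec_start@7 write@8
I6 add r3: issue@7 deps=(0,3) exec_start@7 write@10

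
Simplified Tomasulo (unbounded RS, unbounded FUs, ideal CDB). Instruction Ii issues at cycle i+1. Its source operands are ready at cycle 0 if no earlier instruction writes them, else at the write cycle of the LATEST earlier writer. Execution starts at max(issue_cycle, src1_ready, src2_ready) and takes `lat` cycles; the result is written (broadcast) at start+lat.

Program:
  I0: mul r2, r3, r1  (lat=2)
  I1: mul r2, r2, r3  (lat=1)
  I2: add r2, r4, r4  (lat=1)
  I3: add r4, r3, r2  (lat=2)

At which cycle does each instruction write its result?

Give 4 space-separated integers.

Answer: 3 4 4 6

Derivation:
I0 mul r2: issue@1 deps=(None,None) exec_start@1 write@3
I1 mul r2: issue@2 deps=(0,None) exec_start@3 write@4
I2 add r2: issue@3 deps=(None,None) exec_start@3 write@4
I3 add r4: issue@4 deps=(None,2) exec_start@4 write@6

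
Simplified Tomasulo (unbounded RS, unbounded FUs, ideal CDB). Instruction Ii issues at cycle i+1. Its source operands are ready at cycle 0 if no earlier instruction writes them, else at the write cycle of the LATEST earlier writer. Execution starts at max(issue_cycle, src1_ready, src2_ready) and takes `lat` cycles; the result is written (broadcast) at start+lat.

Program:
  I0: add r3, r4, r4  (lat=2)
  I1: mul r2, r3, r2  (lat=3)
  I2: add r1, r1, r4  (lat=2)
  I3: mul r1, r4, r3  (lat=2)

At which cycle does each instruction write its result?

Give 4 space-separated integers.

I0 add r3: issue@1 deps=(None,None) exec_start@1 write@3
I1 mul r2: issue@2 deps=(0,None) exec_start@3 write@6
I2 add r1: issue@3 deps=(None,None) exec_start@3 write@5
I3 mul r1: issue@4 deps=(None,0) exec_start@4 write@6

Answer: 3 6 5 6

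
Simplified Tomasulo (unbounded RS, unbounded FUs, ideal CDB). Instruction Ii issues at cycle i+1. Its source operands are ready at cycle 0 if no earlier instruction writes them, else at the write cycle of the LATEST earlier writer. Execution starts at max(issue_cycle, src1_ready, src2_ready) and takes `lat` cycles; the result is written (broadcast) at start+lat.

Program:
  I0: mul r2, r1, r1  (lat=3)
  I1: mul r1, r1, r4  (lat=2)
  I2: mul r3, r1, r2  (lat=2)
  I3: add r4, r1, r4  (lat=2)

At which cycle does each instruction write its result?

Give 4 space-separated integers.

I0 mul r2: issue@1 deps=(None,None) exec_start@1 write@4
I1 mul r1: issue@2 deps=(None,None) exec_start@2 write@4
I2 mul r3: issue@3 deps=(1,0) exec_start@4 write@6
I3 add r4: issue@4 deps=(1,None) exec_start@4 write@6

Answer: 4 4 6 6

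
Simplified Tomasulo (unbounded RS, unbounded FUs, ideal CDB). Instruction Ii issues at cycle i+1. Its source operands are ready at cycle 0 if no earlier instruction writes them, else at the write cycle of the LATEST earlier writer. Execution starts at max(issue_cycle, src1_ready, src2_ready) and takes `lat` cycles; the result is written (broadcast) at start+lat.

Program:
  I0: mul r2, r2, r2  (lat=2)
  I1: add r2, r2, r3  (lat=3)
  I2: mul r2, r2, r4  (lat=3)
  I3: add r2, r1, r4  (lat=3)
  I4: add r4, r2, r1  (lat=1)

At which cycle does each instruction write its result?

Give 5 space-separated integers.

Answer: 3 6 9 7 8

Derivation:
I0 mul r2: issue@1 deps=(None,None) exec_start@1 write@3
I1 add r2: issue@2 deps=(0,None) exec_start@3 write@6
I2 mul r2: issue@3 deps=(1,None) exec_start@6 write@9
I3 add r2: issue@4 deps=(None,None) exec_start@4 write@7
I4 add r4: issue@5 deps=(3,None) exec_start@7 write@8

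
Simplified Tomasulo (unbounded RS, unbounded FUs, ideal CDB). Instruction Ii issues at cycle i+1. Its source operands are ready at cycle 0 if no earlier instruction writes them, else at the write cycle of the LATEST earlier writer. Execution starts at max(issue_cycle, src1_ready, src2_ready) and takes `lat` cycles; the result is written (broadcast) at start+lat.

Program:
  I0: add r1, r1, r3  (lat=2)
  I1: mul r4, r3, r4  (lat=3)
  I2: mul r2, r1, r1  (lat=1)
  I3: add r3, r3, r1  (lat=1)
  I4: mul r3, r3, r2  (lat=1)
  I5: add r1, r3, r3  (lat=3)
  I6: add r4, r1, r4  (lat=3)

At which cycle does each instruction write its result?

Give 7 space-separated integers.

I0 add r1: issue@1 deps=(None,None) exec_start@1 write@3
I1 mul r4: issue@2 deps=(None,None) exec_start@2 write@5
I2 mul r2: issue@3 deps=(0,0) exec_start@3 write@4
I3 add r3: issue@4 deps=(None,0) exec_start@4 write@5
I4 mul r3: issue@5 deps=(3,2) exec_start@5 write@6
I5 add r1: issue@6 deps=(4,4) exec_start@6 write@9
I6 add r4: issue@7 deps=(5,1) exec_start@9 write@12

Answer: 3 5 4 5 6 9 12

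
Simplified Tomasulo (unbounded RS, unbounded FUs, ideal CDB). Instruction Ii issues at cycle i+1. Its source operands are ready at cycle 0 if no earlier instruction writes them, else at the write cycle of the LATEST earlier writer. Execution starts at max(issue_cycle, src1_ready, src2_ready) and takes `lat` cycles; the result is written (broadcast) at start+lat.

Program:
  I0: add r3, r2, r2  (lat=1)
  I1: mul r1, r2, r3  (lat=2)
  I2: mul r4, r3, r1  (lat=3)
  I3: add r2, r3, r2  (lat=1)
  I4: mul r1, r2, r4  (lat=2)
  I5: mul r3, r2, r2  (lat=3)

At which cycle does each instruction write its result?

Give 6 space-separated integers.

I0 add r3: issue@1 deps=(None,None) exec_start@1 write@2
I1 mul r1: issue@2 deps=(None,0) exec_start@2 write@4
I2 mul r4: issue@3 deps=(0,1) exec_start@4 write@7
I3 add r2: issue@4 deps=(0,None) exec_start@4 write@5
I4 mul r1: issue@5 deps=(3,2) exec_start@7 write@9
I5 mul r3: issue@6 deps=(3,3) exec_start@6 write@9

Answer: 2 4 7 5 9 9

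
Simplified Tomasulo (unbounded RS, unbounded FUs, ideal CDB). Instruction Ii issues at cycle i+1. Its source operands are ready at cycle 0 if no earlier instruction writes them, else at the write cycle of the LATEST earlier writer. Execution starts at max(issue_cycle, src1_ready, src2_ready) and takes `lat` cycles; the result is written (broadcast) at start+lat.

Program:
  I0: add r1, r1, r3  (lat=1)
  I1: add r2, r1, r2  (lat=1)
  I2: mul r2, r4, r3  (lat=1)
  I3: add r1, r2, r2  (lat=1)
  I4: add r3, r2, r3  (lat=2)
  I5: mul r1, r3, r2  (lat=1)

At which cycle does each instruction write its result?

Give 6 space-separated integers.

I0 add r1: issue@1 deps=(None,None) exec_start@1 write@2
I1 add r2: issue@2 deps=(0,None) exec_start@2 write@3
I2 mul r2: issue@3 deps=(None,None) exec_start@3 write@4
I3 add r1: issue@4 deps=(2,2) exec_start@4 write@5
I4 add r3: issue@5 deps=(2,None) exec_start@5 write@7
I5 mul r1: issue@6 deps=(4,2) exec_start@7 write@8

Answer: 2 3 4 5 7 8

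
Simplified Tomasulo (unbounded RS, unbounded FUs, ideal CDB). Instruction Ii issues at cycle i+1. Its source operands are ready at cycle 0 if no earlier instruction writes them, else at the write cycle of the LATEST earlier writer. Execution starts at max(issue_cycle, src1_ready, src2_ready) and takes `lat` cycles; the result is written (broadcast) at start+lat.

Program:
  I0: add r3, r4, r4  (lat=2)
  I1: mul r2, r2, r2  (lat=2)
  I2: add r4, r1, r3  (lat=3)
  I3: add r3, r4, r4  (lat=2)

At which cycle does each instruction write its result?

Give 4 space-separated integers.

Answer: 3 4 6 8

Derivation:
I0 add r3: issue@1 deps=(None,None) exec_start@1 write@3
I1 mul r2: issue@2 deps=(None,None) exec_start@2 write@4
I2 add r4: issue@3 deps=(None,0) exec_start@3 write@6
I3 add r3: issue@4 deps=(2,2) exec_start@6 write@8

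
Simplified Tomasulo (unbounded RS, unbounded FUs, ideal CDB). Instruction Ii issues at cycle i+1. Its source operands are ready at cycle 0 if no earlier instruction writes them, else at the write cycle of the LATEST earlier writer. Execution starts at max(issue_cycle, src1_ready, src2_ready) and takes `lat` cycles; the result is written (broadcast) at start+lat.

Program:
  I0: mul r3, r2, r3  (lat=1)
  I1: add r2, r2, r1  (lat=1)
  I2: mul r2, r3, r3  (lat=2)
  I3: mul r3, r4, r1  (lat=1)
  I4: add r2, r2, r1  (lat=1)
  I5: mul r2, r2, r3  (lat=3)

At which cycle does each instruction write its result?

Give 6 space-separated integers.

Answer: 2 3 5 5 6 9

Derivation:
I0 mul r3: issue@1 deps=(None,None) exec_start@1 write@2
I1 add r2: issue@2 deps=(None,None) exec_start@2 write@3
I2 mul r2: issue@3 deps=(0,0) exec_start@3 write@5
I3 mul r3: issue@4 deps=(None,None) exec_start@4 write@5
I4 add r2: issue@5 deps=(2,None) exec_start@5 write@6
I5 mul r2: issue@6 deps=(4,3) exec_start@6 write@9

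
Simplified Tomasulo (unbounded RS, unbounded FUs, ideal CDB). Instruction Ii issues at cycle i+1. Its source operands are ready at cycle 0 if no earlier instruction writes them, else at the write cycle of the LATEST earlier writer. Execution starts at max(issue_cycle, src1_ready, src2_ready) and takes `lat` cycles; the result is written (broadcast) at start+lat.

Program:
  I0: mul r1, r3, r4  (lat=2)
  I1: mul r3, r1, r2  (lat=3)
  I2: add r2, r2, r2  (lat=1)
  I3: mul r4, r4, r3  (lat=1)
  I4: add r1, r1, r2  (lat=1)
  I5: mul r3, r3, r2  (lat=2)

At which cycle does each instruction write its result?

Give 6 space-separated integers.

Answer: 3 6 4 7 6 8

Derivation:
I0 mul r1: issue@1 deps=(None,None) exec_start@1 write@3
I1 mul r3: issue@2 deps=(0,None) exec_start@3 write@6
I2 add r2: issue@3 deps=(None,None) exec_start@3 write@4
I3 mul r4: issue@4 deps=(None,1) exec_start@6 write@7
I4 add r1: issue@5 deps=(0,2) exec_start@5 write@6
I5 mul r3: issue@6 deps=(1,2) exec_start@6 write@8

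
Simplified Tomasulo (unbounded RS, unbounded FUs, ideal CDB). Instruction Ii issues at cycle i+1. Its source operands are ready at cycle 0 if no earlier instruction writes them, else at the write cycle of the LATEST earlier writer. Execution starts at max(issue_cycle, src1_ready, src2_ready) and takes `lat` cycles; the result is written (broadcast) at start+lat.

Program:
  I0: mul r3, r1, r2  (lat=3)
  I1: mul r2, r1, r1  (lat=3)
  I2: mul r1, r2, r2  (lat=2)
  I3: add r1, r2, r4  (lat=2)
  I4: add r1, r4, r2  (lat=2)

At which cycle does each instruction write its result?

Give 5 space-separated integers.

I0 mul r3: issue@1 deps=(None,None) exec_start@1 write@4
I1 mul r2: issue@2 deps=(None,None) exec_start@2 write@5
I2 mul r1: issue@3 deps=(1,1) exec_start@5 write@7
I3 add r1: issue@4 deps=(1,None) exec_start@5 write@7
I4 add r1: issue@5 deps=(None,1) exec_start@5 write@7

Answer: 4 5 7 7 7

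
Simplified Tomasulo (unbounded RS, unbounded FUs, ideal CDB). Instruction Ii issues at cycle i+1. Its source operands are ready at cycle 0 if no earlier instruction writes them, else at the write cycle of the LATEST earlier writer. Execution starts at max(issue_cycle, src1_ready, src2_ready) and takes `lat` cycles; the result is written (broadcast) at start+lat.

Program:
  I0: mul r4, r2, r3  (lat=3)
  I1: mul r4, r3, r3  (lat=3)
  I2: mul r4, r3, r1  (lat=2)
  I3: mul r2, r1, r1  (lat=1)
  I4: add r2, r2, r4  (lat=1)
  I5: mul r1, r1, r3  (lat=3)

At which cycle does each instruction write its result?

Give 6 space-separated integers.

I0 mul r4: issue@1 deps=(None,None) exec_start@1 write@4
I1 mul r4: issue@2 deps=(None,None) exec_start@2 write@5
I2 mul r4: issue@3 deps=(None,None) exec_start@3 write@5
I3 mul r2: issue@4 deps=(None,None) exec_start@4 write@5
I4 add r2: issue@5 deps=(3,2) exec_start@5 write@6
I5 mul r1: issue@6 deps=(None,None) exec_start@6 write@9

Answer: 4 5 5 5 6 9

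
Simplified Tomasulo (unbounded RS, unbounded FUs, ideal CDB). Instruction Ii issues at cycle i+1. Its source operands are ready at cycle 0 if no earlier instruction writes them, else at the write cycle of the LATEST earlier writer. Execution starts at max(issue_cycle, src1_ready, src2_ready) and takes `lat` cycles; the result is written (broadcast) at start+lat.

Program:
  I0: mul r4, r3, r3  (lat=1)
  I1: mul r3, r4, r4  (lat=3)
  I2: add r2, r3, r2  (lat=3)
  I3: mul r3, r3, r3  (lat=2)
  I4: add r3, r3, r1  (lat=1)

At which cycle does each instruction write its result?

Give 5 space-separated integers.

I0 mul r4: issue@1 deps=(None,None) exec_start@1 write@2
I1 mul r3: issue@2 deps=(0,0) exec_start@2 write@5
I2 add r2: issue@3 deps=(1,None) exec_start@5 write@8
I3 mul r3: issue@4 deps=(1,1) exec_start@5 write@7
I4 add r3: issue@5 deps=(3,None) exec_start@7 write@8

Answer: 2 5 8 7 8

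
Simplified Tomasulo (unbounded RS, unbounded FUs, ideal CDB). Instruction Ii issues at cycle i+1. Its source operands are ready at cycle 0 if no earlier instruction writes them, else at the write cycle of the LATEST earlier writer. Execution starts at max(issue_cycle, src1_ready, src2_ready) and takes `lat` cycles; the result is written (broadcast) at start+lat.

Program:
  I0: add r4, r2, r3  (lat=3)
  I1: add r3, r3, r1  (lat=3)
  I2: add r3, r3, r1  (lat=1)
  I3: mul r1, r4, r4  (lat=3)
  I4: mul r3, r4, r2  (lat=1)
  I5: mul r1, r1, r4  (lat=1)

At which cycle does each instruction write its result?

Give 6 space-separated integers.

I0 add r4: issue@1 deps=(None,None) exec_start@1 write@4
I1 add r3: issue@2 deps=(None,None) exec_start@2 write@5
I2 add r3: issue@3 deps=(1,None) exec_start@5 write@6
I3 mul r1: issue@4 deps=(0,0) exec_start@4 write@7
I4 mul r3: issue@5 deps=(0,None) exec_start@5 write@6
I5 mul r1: issue@6 deps=(3,0) exec_start@7 write@8

Answer: 4 5 6 7 6 8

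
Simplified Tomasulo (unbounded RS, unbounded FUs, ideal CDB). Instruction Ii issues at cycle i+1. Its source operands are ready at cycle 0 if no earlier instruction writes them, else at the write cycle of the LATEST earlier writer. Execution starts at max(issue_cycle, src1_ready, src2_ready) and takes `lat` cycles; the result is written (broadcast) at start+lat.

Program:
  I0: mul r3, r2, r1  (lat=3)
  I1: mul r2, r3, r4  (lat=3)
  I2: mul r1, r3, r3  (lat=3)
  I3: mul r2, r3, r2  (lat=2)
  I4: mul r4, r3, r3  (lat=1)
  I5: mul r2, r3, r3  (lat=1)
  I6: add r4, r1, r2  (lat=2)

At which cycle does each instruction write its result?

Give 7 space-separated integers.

I0 mul r3: issue@1 deps=(None,None) exec_start@1 write@4
I1 mul r2: issue@2 deps=(0,None) exec_start@4 write@7
I2 mul r1: issue@3 deps=(0,0) exec_start@4 write@7
I3 mul r2: issue@4 deps=(0,1) exec_start@7 write@9
I4 mul r4: issue@5 deps=(0,0) exec_start@5 write@6
I5 mul r2: issue@6 deps=(0,0) exec_start@6 write@7
I6 add r4: issue@7 deps=(2,5) exec_start@7 write@9

Answer: 4 7 7 9 6 7 9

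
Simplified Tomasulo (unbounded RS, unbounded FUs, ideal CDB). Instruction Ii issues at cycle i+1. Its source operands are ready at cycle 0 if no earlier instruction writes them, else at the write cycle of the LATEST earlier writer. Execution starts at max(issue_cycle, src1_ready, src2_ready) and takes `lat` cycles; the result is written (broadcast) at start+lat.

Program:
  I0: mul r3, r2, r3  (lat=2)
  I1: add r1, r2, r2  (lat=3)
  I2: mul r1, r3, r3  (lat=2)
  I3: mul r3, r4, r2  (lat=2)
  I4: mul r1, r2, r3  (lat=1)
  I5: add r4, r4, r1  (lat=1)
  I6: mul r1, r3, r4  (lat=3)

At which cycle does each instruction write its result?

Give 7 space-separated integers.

Answer: 3 5 5 6 7 8 11

Derivation:
I0 mul r3: issue@1 deps=(None,None) exec_start@1 write@3
I1 add r1: issue@2 deps=(None,None) exec_start@2 write@5
I2 mul r1: issue@3 deps=(0,0) exec_start@3 write@5
I3 mul r3: issue@4 deps=(None,None) exec_start@4 write@6
I4 mul r1: issue@5 deps=(None,3) exec_start@6 write@7
I5 add r4: issue@6 deps=(None,4) exec_start@7 write@8
I6 mul r1: issue@7 deps=(3,5) exec_start@8 write@11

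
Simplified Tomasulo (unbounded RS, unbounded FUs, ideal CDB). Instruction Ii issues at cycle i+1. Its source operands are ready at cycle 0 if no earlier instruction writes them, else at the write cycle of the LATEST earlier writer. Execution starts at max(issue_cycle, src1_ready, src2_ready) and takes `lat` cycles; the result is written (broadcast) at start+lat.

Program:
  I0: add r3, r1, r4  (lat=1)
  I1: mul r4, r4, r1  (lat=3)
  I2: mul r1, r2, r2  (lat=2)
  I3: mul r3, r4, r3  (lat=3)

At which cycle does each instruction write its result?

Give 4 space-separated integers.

I0 add r3: issue@1 deps=(None,None) exec_start@1 write@2
I1 mul r4: issue@2 deps=(None,None) exec_start@2 write@5
I2 mul r1: issue@3 deps=(None,None) exec_start@3 write@5
I3 mul r3: issue@4 deps=(1,0) exec_start@5 write@8

Answer: 2 5 5 8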